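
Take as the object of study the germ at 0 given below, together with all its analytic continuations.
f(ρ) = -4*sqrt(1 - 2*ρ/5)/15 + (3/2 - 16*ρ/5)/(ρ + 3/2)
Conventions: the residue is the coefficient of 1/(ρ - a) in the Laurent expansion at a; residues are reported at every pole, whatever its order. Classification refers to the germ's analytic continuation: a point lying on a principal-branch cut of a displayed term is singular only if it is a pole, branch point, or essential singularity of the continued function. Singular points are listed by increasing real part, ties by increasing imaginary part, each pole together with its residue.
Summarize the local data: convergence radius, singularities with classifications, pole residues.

Radius of convergence at 0: 3/2.
At -3/2: a pole of order 1; residue 63/10.
At 5/2: an algebraic (square-root) branch point.

Denominator factor (ρ + 3/2): pole of order 1 at -3/2, modulus 3/2.
Branch term (-4/15)*sqrt(1 - ρ/(5/2)): its argument vanishes at ρ = 5/2, a square-root branch point, modulus 5/2.
The radius of convergence is the smallest modulus among the singular points: 3/2.
The branch term is analytic at -3/2 and contributes nothing to the residue; only the rational part matters.
At the order-1 pole -3/2 set g(ρ) = (ρ - (-3/2))*(rational part) = 3/2 - 16*ρ/5.
Simple pole: residue = g(a) at a = -3/2, which is 63/10.
List the singular points by increasing real part (a conjugate pair: the negative imaginary part first).


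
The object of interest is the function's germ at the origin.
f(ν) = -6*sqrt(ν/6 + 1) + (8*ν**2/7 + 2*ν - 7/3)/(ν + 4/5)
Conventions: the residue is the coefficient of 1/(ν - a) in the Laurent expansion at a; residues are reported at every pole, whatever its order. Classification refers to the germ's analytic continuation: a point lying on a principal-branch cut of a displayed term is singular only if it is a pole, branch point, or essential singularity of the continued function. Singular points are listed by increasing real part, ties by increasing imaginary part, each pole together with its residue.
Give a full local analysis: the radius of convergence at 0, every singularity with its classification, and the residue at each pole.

Denominator factor (ν + 4/5): pole of order 1 at -4/5, modulus 4/5.
Branch term (-6)*sqrt(1 - ν/(-6)): its argument vanishes at ν = -6, a square-root branch point, modulus 6.
The radius of convergence is the smallest modulus among the singular points: 4/5.
The branch term is analytic at -4/5 and contributes nothing to the residue; only the rational part matters.
At the order-1 pole -4/5 set g(ν) = (ν - (-4/5))*(rational part) = 8*ν**2/7 + 2*ν - 7/3.
Simple pole: residue = g(a) at a = -4/5, which is -1681/525.
List the singular points by increasing real part (a conjugate pair: the negative imaginary part first).

Radius of convergence at 0: 4/5.
At -6: an algebraic (square-root) branch point.
At -4/5: a pole of order 1; residue -1681/525.


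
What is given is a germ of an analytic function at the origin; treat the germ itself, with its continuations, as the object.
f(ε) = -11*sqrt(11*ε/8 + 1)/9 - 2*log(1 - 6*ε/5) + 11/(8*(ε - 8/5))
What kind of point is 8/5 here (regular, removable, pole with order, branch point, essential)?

The point is a pole of order 1.

The denominator factor ε - 8/5 vanishes at 8/5 and appears to the power 1; the numerator there equals 11/8, nonzero, and no other factor vanishes.
The branch terms are analytic at this point.
Hence a pole whose order is the multiplicity, 1.


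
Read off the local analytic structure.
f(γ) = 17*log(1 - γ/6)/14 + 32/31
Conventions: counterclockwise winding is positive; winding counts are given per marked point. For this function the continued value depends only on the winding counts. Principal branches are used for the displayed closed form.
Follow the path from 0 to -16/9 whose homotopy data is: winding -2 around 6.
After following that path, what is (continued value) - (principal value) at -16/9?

The rational part is single-valued and drops out of the difference; each branch term changes only by its own monodromy.
(17/14)*log(1 - γ/(6)): each positive loop around 6 adds 2*pi*i to the log, so winding -2 contributes (17/14)*(-2)*2*pi*i = -(34/7)*pi*i.
Summing the contributions at γ = -16/9 gives -(34/7)*pi*i.

Continued minus principal equals -(34/7)*pi*i.


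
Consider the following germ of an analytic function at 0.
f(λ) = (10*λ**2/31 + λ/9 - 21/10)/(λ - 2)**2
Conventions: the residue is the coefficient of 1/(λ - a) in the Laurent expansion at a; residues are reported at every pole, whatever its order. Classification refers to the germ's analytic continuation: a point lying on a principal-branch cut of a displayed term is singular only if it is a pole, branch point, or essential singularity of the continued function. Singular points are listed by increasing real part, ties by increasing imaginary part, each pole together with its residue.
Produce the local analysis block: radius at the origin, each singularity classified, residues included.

Radius of convergence at 0: 2.
At 2: a pole of order 2; residue 391/279.

Denominator factor (λ - 2)^2: pole of order 2 at 2, modulus 2.
The radius of convergence is the smallest modulus among the singular points: 2.
At the order-2 pole 2 set g(λ) = (λ - (2))^2*f(λ) = 10*λ**2/31 + λ/9 - 21/10.
Order-2 pole: residue = g'(a); g'(2) = 391/279, so the residue is 391/279.


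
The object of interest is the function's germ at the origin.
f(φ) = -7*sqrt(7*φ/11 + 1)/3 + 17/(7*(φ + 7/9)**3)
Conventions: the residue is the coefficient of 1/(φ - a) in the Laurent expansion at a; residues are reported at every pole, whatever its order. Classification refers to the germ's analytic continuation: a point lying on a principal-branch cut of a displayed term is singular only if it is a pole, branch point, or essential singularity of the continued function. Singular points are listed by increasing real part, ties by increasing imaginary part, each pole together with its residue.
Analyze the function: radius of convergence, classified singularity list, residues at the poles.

Denominator factor (φ + 7/9)^3: pole of order 3 at -7/9, modulus 7/9.
Branch term (-7/3)*sqrt(1 - φ/(-11/7)): its argument vanishes at φ = -11/7, a square-root branch point, modulus 11/7.
The radius of convergence is the smallest modulus among the singular points: 7/9.
The branch term is analytic at -7/9 and contributes nothing to the residue; only the rational part matters.
At the order-3 pole -7/9 set g(φ) = (φ - (-7/9))^3*(rational part) = 17/7.
Order-3 pole: residue = g''(a)/2; g''(-7/9) = 0, so the residue is 0.
List the singular points by increasing real part (a conjugate pair: the negative imaginary part first).

Radius of convergence at 0: 7/9.
At -11/7: an algebraic (square-root) branch point.
At -7/9: a pole of order 3; residue 0.


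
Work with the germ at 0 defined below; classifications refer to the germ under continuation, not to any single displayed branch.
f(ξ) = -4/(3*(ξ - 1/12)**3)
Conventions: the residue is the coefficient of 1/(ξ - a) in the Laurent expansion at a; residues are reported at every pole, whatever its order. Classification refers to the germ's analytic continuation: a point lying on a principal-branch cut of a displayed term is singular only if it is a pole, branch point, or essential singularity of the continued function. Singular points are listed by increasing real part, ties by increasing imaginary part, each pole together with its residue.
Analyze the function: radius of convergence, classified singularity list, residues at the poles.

Radius of convergence at 0: 1/12.
At 1/12: a pole of order 3; residue 0.

Denominator factor (ξ - 1/12)^3: pole of order 3 at 1/12, modulus 1/12.
The radius of convergence is the smallest modulus among the singular points: 1/12.
At the order-3 pole 1/12 set g(ξ) = (ξ - (1/12))^3*f(ξ) = -4/3.
Order-3 pole: residue = g''(a)/2; g''(1/12) = 0, so the residue is 0.


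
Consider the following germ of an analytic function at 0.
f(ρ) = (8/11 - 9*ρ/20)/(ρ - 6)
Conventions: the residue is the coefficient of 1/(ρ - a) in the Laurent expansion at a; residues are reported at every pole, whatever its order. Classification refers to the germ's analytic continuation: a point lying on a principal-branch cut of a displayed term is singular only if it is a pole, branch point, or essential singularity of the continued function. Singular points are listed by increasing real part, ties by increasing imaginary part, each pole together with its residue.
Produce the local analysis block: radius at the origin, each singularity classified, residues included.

Radius of convergence at 0: 6.
At 6: a pole of order 1; residue -217/110.

Denominator factor (ρ - 6): pole of order 1 at 6, modulus 6.
The radius of convergence is the smallest modulus among the singular points: 6.
At the order-1 pole 6 set g(ρ) = (ρ - (6))*f(ρ) = 8/11 - 9*ρ/20.
Simple pole: residue = g(a) at a = 6, which is -217/110.


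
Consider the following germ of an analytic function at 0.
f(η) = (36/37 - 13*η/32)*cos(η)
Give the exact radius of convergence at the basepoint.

The factor cos(η) is entire and contributes no finite singular point.
The polynomial part has no poles.
No finite singular points: the Taylor series at 0 converges everywhere.

The radius of convergence is infinite.


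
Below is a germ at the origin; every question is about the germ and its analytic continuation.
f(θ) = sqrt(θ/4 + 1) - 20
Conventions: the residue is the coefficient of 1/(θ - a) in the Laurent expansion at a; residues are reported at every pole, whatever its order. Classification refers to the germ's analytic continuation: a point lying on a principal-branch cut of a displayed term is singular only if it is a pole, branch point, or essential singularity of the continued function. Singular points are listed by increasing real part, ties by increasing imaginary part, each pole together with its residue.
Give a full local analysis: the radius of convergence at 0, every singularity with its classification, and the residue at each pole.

Radius of convergence at 0: 4.
At -4: an algebraic (square-root) branch point.

Branch term (1)*sqrt(1 - θ/(-4)): its argument vanishes at θ = -4, a square-root branch point, modulus 4.
The radius of convergence is the smallest modulus among the singular points: 4.


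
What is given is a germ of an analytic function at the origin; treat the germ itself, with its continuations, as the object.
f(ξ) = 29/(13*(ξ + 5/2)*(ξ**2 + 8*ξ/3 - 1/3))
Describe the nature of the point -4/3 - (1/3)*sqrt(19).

The point is a pole of order 1.

The denominator factor ξ**2 + 8*ξ/3 - 1/3 vanishes at -4/3 - (1/3)*sqrt(19) and appears to the power 1; the numerator there equals 29/13, nonzero, and no other factor vanishes.
Hence a pole whose order is the multiplicity, 1.


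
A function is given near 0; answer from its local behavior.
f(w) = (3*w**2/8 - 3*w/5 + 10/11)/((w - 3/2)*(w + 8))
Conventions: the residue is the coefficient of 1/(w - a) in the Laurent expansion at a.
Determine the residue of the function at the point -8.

The residue is -172/55.

At the order-1 pole -8 set g(w) = (w - (-8))*f(w) = (3*w**2/8 - 3*w/5 + 10/11)/(w - 3/2).
Simple pole: residue = g(a) at a = -8, which is -172/55.


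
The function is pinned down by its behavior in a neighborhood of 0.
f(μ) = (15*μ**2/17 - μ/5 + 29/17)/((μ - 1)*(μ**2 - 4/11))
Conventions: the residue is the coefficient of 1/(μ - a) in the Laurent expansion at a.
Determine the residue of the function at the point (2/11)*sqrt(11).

The factor μ**2 - 4/11 splits as (μ - a)(μ - a') with a = (2/11)*sqrt(11), a' = -(2/11)*sqrt(11). At the order-1 pole a set g(μ) = (μ - a)*f(μ) = [(15*μ**2/17 - μ/5 + 29/17)/(μ - 1)] / (μ - a').
Simple pole: residue = g(a) at a = (2/11)*sqrt(11), which is -122/85 - (261/340)*sqrt(11).

The residue is -122/85 - (261/340)*sqrt(11).


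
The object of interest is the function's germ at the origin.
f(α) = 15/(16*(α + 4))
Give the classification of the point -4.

The denominator factor α + 4 vanishes at -4 and appears to the power 1; the numerator there equals 15/16, nonzero, and no other factor vanishes.
Hence a pole whose order is the multiplicity, 1.

The point is a pole of order 1.


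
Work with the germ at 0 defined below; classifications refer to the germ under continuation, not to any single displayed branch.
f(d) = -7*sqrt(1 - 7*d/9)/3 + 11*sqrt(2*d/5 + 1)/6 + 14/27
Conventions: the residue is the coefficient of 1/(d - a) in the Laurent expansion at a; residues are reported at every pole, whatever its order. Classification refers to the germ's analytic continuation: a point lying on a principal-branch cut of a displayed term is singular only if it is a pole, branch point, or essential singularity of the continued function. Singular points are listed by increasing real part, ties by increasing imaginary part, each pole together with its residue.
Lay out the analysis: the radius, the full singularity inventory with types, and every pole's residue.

Radius of convergence at 0: 9/7.
At -5/2: an algebraic (square-root) branch point.
At 9/7: an algebraic (square-root) branch point.

Branch term (11/6)*sqrt(1 - d/(-5/2)): its argument vanishes at d = -5/2, a square-root branch point, modulus 5/2.
Branch term (-7/3)*sqrt(1 - d/(9/7)): its argument vanishes at d = 9/7, a square-root branch point, modulus 9/7.
The radius of convergence is the smallest modulus among the singular points: 9/7.
List the singular points by increasing real part (a conjugate pair: the negative imaginary part first).


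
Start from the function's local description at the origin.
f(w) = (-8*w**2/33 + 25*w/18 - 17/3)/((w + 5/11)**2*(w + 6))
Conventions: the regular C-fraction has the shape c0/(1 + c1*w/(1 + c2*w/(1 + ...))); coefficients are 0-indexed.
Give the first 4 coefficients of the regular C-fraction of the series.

The regular C-fraction coefficients are [-2057/450, 409/85, -3199619/2294490, 228847262339/215926288215].

Taylor coefficients (expand at 0): a_0 = -2057/450, a_1 = 49489/2250, a_2 = -5073541/67500, a_3 = 454305203/2025000.
c0 = a_0 = -2057/450. Peel one level at a time: if S = 1 + c*w/S' with S'(0) = 1, then c is the w-coefficient of S and S' = c*w/(S - 1).
S_1 = c0/f = 1 + (409/85)*w + (3199619/476850)*w^2 + ...; c1 = 409/85.
S_2 = c1*w/(S_1 - 1) = 1 + (-3199619/2294490)*w + (13461603667/9108450450)*w^2 + ...; c2 = -3199619/2294490.
S_3 = c2*w/(S_2 - 1) = 1 + (228847262339/215926288215)*w + ...; c3 = 228847262339/215926288215.


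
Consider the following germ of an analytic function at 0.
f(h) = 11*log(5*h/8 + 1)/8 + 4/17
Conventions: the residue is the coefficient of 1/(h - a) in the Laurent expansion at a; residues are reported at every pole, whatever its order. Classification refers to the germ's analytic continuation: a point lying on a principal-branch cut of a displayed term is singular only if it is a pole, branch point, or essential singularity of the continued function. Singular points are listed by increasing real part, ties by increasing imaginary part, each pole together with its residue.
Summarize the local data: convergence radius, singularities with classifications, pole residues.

Branch term (11/8)*log(1 - h/(-8/5)): its argument vanishes at h = -8/5, a logarithmic branch point, modulus 8/5.
The radius of convergence is the smallest modulus among the singular points: 8/5.

Radius of convergence at 0: 8/5.
At -8/5: a logarithmic branch point.


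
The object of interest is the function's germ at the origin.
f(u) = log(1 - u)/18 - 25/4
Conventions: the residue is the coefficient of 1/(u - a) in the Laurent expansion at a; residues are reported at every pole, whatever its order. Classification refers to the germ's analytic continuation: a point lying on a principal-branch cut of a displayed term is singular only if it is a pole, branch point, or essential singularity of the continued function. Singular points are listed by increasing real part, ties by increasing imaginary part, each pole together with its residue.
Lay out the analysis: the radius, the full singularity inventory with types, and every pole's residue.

Branch term (1/18)*log(1 - u/(1)): its argument vanishes at u = 1, a logarithmic branch point, modulus 1.
The radius of convergence is the smallest modulus among the singular points: 1.

Radius of convergence at 0: 1.
At 1: a logarithmic branch point.


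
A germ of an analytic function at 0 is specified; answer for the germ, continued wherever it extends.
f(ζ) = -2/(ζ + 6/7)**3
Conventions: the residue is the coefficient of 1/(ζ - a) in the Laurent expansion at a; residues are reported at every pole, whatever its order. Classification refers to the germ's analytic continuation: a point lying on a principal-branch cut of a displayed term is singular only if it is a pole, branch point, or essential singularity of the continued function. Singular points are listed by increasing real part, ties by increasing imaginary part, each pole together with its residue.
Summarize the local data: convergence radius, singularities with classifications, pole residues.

Radius of convergence at 0: 6/7.
At -6/7: a pole of order 3; residue 0.

Denominator factor (ζ + 6/7)^3: pole of order 3 at -6/7, modulus 6/7.
The radius of convergence is the smallest modulus among the singular points: 6/7.
At the order-3 pole -6/7 set g(ζ) = (ζ - (-6/7))^3*f(ζ) = -2.
Order-3 pole: residue = g''(a)/2; g''(-6/7) = 0, so the residue is 0.


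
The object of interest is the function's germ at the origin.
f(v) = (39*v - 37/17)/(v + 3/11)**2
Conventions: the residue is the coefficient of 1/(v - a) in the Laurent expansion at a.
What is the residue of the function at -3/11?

The residue is 39.

At the order-2 pole -3/11 set g(v) = (v - (-3/11))^2*f(v) = 39*v - 37/17.
Order-2 pole: residue = g'(a); g'(-3/11) = 39, so the residue is 39.


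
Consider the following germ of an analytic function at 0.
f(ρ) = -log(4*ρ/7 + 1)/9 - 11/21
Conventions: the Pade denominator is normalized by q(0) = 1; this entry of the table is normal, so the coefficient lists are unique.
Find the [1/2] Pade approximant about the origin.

Taylor coefficients needed (expand at 0): a_0 = -11/21, a_1 = -4/63, a_2 = 8/441, a_3 = -64/9261.
Write the denominator as Q(ρ) = 1 + q1*ρ + q2*ρ^2. Requiring Q*f - P = O(ρ^4) with deg P <= 1 kills the coefficients of ρ^2..ρ^3 in Q*f:
  ρ^2: a_2 + q1*a_1 + q2*a_0 = 0, i.e. 8/441 + (-4/63)*q1 + (-11/21)*q2 = 0.
  ρ^3: a_3 + q1*a_2 + q2*a_1 = 0, i.e. -64/9261 + (8/441)*q1 + (-4/63)*q2 = 0.
Solving this linear system: q1 = 116/329, q2 = -8/987.
The numerator is Q*f truncated at degree 1: P0 = a_0 = -11/21; P1 = a_1 + q1*a_0 = -5144/20727.

The Pade approximant has numerator coefficients [-11/21, -5144/20727]; denominator coefficients [1, 116/329, -8/987].


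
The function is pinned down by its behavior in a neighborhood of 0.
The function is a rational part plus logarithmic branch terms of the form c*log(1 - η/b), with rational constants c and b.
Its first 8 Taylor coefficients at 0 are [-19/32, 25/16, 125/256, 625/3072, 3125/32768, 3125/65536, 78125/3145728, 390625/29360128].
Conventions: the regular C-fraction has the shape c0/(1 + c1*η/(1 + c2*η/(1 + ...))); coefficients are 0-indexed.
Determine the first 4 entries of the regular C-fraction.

The regular C-fraction coefficients are [-19/32, 50/19, -895/304, -95/8592].

Taylor coefficients (read off): a_0 = -19/32, a_1 = 25/16, a_2 = 125/256, a_3 = 625/3072.
c0 = a_0 = -19/32. Peel one level at a time: if S = 1 + c*η/S' with S'(0) = 1, then c is the η-coefficient of S and S' = c*η/(S - 1).
S_1 = c0/f = 1 + (50/19)*η + (22375/2888)*η^2 + ...; c1 = 50/19.
S_2 = c1*η/(S_1 - 1) = 1 + (-895/304)*η + (-25/768)*η^2 + ...; c2 = -895/304.
S_3 = c2*η/(S_2 - 1) = 1 + (-95/8592)*η + ...; c3 = -95/8592.


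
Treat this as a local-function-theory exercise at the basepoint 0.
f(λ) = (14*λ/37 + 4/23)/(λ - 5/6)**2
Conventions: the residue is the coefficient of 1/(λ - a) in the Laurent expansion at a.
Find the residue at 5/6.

The residue is 14/37.

At the order-2 pole 5/6 set g(λ) = (λ - (5/6))^2*f(λ) = 14*λ/37 + 4/23.
Order-2 pole: residue = g'(a); g'(5/6) = 14/37, so the residue is 14/37.


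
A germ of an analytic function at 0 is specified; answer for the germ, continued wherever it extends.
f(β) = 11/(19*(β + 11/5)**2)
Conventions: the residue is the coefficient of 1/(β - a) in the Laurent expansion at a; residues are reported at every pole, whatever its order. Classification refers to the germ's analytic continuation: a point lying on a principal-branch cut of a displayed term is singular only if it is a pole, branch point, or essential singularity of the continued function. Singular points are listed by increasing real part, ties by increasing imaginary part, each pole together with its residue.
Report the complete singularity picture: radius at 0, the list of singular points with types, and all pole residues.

Denominator factor (β + 11/5)^2: pole of order 2 at -11/5, modulus 11/5.
The radius of convergence is the smallest modulus among the singular points: 11/5.
At the order-2 pole -11/5 set g(β) = (β - (-11/5))^2*f(β) = 11/19.
Order-2 pole: residue = g'(a); g'(-11/5) = 0, so the residue is 0.

Radius of convergence at 0: 11/5.
At -11/5: a pole of order 2; residue 0.


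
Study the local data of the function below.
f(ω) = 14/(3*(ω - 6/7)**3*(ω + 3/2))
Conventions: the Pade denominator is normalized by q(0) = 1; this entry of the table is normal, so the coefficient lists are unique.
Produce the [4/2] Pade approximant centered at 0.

Taylor coefficients needed (expand at 0): a_0 = -2401/486, a_1 = -40817/2916, a_2 = -271313/8748, a_3 = -1010821/17496, a_4 = -6912479/69984, a_5 = -199525501/1259712, a_6 = -43085945/177147.
Write the denominator as Q(ω) = 1 + q1*ω + q2*ω^2. Requiring Q*f - P = O(ω^7) with deg P <= 4 kills the coefficients of ω^5..ω^6 in Q*f:
  ω^5: a_5 + q1*a_4 + q2*a_3 = 0, i.e. -199525501/1259712 + (-6912479/69984)*q1 + (-1010821/17496)*q2 = 0.
  ω^6: a_6 + q1*a_5 + q2*a_4 = 0, i.e. -43085945/177147 + (-199525501/1259712)*q1 + (-6912479/69984)*q2 = 0.
Solving this linear system: q1 = -91291/34686, q2 = 121961/69372.
The numerator is Q*f truncated at degree 4: P0 = a_0 = -2401/486; P1 = a_1 + q1*a_0 = -8386693/8428698; P2 = a_2 + q1*a_1 + q2*a_0 = -144590621/50572188; P3 = a_3 + q1*a_2 + q2*a_1 = -458713451/606866256; P4 = a_4 + q1*a_3 + q2*a_2 = -167179229/134859168.

The Pade approximant has numerator coefficients [-2401/486, -8386693/8428698, -144590621/50572188, -458713451/606866256, -167179229/134859168]; denominator coefficients [1, -91291/34686, 121961/69372].


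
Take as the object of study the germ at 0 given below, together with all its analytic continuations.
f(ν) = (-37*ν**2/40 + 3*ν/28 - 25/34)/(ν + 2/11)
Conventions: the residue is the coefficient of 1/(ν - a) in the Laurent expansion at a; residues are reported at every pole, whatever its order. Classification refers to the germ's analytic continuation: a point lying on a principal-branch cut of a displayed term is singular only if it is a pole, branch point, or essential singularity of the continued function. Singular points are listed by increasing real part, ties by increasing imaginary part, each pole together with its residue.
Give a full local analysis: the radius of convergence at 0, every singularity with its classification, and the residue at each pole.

Denominator factor (ν + 2/11): pole of order 1 at -2/11, modulus 2/11.
The radius of convergence is the smallest modulus among the singular points: 2/11.
At the order-1 pole -2/11 set g(ν) = (ν - (-2/11))*f(ν) = -37*ν**2/40 + 3*ν/28 - 25/34.
Simple pole: residue = g(a) at a = -2/11, which is -113083/143990.

Radius of convergence at 0: 2/11.
At -2/11: a pole of order 1; residue -113083/143990.


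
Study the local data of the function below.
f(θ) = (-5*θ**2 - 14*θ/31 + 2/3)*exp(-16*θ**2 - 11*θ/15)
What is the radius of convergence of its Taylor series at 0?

The factor exp(-16*θ**2 - 11*θ/15) is entire and contributes no finite singular point.
The polynomial part has no poles.
No finite singular points: the Taylor series at 0 converges everywhere.

The radius of convergence is infinite.


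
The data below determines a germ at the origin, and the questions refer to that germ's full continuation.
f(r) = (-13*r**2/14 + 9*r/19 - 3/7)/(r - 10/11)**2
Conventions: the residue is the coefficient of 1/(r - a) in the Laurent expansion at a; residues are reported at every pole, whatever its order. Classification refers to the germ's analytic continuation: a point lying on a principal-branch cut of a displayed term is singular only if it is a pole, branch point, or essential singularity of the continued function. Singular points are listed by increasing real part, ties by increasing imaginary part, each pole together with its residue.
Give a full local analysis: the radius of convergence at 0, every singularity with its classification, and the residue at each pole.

Denominator factor (r - 10/11)^2: pole of order 2 at 10/11, modulus 10/11.
The radius of convergence is the smallest modulus among the singular points: 10/11.
At the order-2 pole 10/11 set g(r) = (r - (10/11))^2*f(r) = -13*r**2/14 + 9*r/19 - 3/7.
Order-2 pole: residue = g'(a); g'(10/11) = -1777/1463, so the residue is -1777/1463.

Radius of convergence at 0: 10/11.
At 10/11: a pole of order 2; residue -1777/1463.


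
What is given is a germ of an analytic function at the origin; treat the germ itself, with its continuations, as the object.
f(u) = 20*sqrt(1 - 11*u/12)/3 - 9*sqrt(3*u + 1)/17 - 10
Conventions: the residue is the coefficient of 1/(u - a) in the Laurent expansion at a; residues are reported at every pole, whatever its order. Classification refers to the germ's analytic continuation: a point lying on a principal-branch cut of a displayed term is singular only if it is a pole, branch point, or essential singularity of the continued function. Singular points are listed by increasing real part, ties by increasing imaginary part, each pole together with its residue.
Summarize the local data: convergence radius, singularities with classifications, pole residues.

Radius of convergence at 0: 1/3.
At -1/3: an algebraic (square-root) branch point.
At 12/11: an algebraic (square-root) branch point.

Branch term (20/3)*sqrt(1 - u/(12/11)): its argument vanishes at u = 12/11, a square-root branch point, modulus 12/11.
Branch term (-9/17)*sqrt(1 - u/(-1/3)): its argument vanishes at u = -1/3, a square-root branch point, modulus 1/3.
The radius of convergence is the smallest modulus among the singular points: 1/3.
List the singular points by increasing real part (a conjugate pair: the negative imaginary part first).


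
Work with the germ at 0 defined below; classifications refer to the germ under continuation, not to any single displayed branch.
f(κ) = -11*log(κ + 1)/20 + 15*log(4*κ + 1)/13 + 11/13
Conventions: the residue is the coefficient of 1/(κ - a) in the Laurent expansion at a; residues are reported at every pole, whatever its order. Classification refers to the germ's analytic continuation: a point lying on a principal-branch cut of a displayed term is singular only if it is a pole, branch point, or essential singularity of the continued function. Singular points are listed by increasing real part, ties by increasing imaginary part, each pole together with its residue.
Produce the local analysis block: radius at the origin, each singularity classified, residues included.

Branch term (-11/20)*log(1 - κ/(-1)): its argument vanishes at κ = -1, a logarithmic branch point, modulus 1.
Branch term (15/13)*log(1 - κ/(-1/4)): its argument vanishes at κ = -1/4, a logarithmic branch point, modulus 1/4.
The radius of convergence is the smallest modulus among the singular points: 1/4.
List the singular points by increasing real part (a conjugate pair: the negative imaginary part first).

Radius of convergence at 0: 1/4.
At -1: a logarithmic branch point.
At -1/4: a logarithmic branch point.


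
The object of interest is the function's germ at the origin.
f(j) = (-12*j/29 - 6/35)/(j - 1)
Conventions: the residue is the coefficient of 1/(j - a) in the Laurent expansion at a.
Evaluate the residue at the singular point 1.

At the order-1 pole 1 set g(j) = (j - (1))*f(j) = -12*j/29 - 6/35.
Simple pole: residue = g(a) at a = 1, which is -594/1015.

The residue is -594/1015.


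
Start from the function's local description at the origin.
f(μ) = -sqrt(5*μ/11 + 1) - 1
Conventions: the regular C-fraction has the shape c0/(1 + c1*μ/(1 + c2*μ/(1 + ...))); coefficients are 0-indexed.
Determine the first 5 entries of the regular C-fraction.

Taylor coefficients (expand at 0): a_0 = -2, a_1 = -5/22, a_2 = 25/968, a_3 = -125/21296, a_4 = 3125/1874048.
c0 = a_0 = -2. Peel one level at a time: if S = 1 + c*μ/S' with S'(0) = 1, then c is the μ-coefficient of S and S' = c*μ/(S - 1).
S_1 = c0/f = 1 + (-5/44)*μ + (25/968)*μ^2 + ...; c1 = -5/44.
S_2 = c1*μ/(S_1 - 1) = 1 + (5/22)*μ + (-25/1936)*μ^2 + ...; c2 = 5/22.
S_3 = c2*μ/(S_2 - 1) = 1 + (5/88)*μ + (-75/7744)*μ^2 + ...; c3 = 5/88.
S_4 = c3*μ/(S_3 - 1) = 1 + (15/88)*μ + ...; c4 = 15/88.

The regular C-fraction coefficients are [-2, -5/44, 5/22, 5/88, 15/88].


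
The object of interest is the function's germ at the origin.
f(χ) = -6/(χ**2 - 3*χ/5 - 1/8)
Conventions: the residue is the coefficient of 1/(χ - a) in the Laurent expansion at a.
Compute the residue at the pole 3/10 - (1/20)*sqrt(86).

The factor χ**2 - 3*χ/5 - 1/8 splits as (χ - a)(χ - a') with a = 3/10 - (1/20)*sqrt(86), a' = 3/10 + (1/20)*sqrt(86). At the order-1 pole a set g(χ) = (χ - a)*f(χ) = [-6] / (χ - a').
Simple pole: residue = g(a) at a = 3/10 - (1/20)*sqrt(86), which is (30/43)*sqrt(86).

The residue is (30/43)*sqrt(86).


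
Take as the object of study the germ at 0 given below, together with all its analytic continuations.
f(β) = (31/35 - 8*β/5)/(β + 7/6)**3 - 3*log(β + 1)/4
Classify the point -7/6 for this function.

The denominator factor β + 7/6 vanishes at -7/6 and appears to the power 3; the numerator there equals 289/105, nonzero, and no other factor vanishes.
The branch terms are analytic at this point.
Hence a pole whose order is the multiplicity, 3.

The point is a pole of order 3.


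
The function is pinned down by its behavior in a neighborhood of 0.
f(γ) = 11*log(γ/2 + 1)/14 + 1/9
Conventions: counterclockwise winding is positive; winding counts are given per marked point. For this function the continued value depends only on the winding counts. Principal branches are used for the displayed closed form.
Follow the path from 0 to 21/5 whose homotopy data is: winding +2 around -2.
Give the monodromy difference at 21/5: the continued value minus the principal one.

Continued minus principal equals (22/7)*pi*i.

The rational part is single-valued and drops out of the difference; each branch term changes only by its own monodromy.
(11/14)*log(1 - γ/(-2)): each positive loop around -2 adds 2*pi*i to the log, so winding +2 contributes (11/14)*(2)*2*pi*i = (22/7)*pi*i.
Summing the contributions at γ = 21/5 gives (22/7)*pi*i.


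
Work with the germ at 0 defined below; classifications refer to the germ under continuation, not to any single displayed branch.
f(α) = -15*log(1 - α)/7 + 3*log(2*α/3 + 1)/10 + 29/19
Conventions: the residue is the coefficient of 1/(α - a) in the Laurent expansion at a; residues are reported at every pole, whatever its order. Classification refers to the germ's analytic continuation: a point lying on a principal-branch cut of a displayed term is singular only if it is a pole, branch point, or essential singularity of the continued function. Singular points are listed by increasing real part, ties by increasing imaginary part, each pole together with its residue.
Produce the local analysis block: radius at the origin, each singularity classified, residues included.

Radius of convergence at 0: 1.
At -3/2: a logarithmic branch point.
At 1: a logarithmic branch point.

Branch term (-15/7)*log(1 - α/(1)): its argument vanishes at α = 1, a logarithmic branch point, modulus 1.
Branch term (3/10)*log(1 - α/(-3/2)): its argument vanishes at α = -3/2, a logarithmic branch point, modulus 3/2.
The radius of convergence is the smallest modulus among the singular points: 1.
List the singular points by increasing real part (a conjugate pair: the negative imaginary part first).


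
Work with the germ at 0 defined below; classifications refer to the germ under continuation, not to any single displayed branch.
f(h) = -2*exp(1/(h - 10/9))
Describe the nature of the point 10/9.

The point is an essential singularity.

The exponent 1/(h - (10/9)) has a pole at 10/9, so exp(1/(h - (10/9))) takes every nonzero value near it: an essential singularity (not a pole of any order).


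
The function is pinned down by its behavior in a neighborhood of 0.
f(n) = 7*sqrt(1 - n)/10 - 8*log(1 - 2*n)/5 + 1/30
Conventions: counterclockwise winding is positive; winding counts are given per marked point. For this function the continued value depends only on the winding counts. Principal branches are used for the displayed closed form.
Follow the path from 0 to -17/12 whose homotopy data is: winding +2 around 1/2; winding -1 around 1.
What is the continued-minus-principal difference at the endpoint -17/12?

The rational part is single-valued and drops out of the difference; each branch term changes only by its own monodromy.
(-8/5)*log(1 - n/(1/2)): each positive loop around 1/2 adds 2*pi*i to the log, so winding +2 contributes (-8/5)*(2)*2*pi*i = -(32/5)*pi*i.
(7/10)*sqrt(1 - n/(1)): winding -1 is odd, the square root flips sign, contributing -2*(7/10)*sqrt(1 - (-17/12)/(1)) = -2*(7/10)*sqrt(29/12) = -(7/30)*sqrt(87).
Summing the contributions at n = -17/12 gives (-(7/30)*sqrt(87)) - ((32/5)*pi)*i.

Continued minus principal equals (-(7/30)*sqrt(87)) - ((32/5)*pi)*i.


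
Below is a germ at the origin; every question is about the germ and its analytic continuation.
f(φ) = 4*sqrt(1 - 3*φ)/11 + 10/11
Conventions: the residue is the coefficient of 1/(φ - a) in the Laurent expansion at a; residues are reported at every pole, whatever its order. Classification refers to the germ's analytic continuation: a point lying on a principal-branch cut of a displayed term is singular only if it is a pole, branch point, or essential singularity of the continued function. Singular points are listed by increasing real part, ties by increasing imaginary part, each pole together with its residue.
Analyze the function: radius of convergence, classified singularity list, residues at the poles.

Radius of convergence at 0: 1/3.
At 1/3: an algebraic (square-root) branch point.

Branch term (4/11)*sqrt(1 - φ/(1/3)): its argument vanishes at φ = 1/3, a square-root branch point, modulus 1/3.
The radius of convergence is the smallest modulus among the singular points: 1/3.


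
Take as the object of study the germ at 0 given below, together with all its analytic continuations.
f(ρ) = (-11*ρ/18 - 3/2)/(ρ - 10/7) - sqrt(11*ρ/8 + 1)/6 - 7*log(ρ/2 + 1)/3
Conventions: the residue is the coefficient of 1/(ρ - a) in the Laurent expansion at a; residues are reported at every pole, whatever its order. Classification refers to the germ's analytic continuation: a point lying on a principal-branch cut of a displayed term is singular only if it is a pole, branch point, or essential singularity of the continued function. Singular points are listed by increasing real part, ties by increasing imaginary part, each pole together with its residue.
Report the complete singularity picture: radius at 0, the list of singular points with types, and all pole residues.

Radius of convergence at 0: 8/11.
At -2: a logarithmic branch point.
At -8/11: an algebraic (square-root) branch point.
At 10/7: a pole of order 1; residue -299/126.

Denominator factor (ρ - 10/7): pole of order 1 at 10/7, modulus 10/7.
Branch term (-1/6)*sqrt(1 - ρ/(-8/11)): its argument vanishes at ρ = -8/11, a square-root branch point, modulus 8/11.
Branch term (-7/3)*log(1 - ρ/(-2)): its argument vanishes at ρ = -2, a logarithmic branch point, modulus 2.
The radius of convergence is the smallest modulus among the singular points: 8/11.
The branch terms are analytic at 10/7 and contribute nothing to the residue; only the rational part matters.
At the order-1 pole 10/7 set g(ρ) = (ρ - (10/7))*(rational part) = -11*ρ/18 - 3/2.
Simple pole: residue = g(a) at a = 10/7, which is -299/126.
List the singular points by increasing real part (a conjugate pair: the negative imaginary part first).


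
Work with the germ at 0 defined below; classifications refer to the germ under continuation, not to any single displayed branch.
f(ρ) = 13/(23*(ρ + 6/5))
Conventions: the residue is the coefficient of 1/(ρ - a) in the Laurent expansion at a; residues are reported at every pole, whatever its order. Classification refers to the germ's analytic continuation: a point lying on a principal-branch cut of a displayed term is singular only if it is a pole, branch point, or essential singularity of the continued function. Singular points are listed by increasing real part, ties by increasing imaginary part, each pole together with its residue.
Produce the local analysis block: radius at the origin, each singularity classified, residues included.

Denominator factor (ρ + 6/5): pole of order 1 at -6/5, modulus 6/5.
The radius of convergence is the smallest modulus among the singular points: 6/5.
At the order-1 pole -6/5 set g(ρ) = (ρ - (-6/5))*f(ρ) = 13/23.
Simple pole: residue = g(a) at a = -6/5, which is 13/23.

Radius of convergence at 0: 6/5.
At -6/5: a pole of order 1; residue 13/23.


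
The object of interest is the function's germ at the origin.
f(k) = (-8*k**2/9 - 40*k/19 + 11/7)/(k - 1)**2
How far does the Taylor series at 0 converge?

Denominator factor (k - 1)^2: pole of order 2 at 1, modulus 1.
The radius of convergence is the smallest modulus among the singular points: 1.

The radius of convergence is 1.


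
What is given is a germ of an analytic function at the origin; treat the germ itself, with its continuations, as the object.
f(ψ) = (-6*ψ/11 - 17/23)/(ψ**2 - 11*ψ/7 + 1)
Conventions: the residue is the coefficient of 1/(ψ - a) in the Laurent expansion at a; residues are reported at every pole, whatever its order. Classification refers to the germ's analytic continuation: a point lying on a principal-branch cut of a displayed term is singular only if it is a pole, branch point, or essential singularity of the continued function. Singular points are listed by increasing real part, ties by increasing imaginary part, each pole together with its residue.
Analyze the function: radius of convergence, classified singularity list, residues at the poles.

Denominator factor (ψ**2 - 11*ψ/7 + 1): discriminant -75/49, complex-conjugate roots (11/14) + ((5/14)*sqrt(3))*i and (11/14) - ((5/14)*sqrt(3))*i; poles of order 1, moduli 1 and 1.
The radius of convergence is the smallest modulus among the singular points: 1.
The factor ψ**2 - 11*ψ/7 + 1 splits as (ψ - a)(ψ - a') with a = (11/14) - ((5/14)*sqrt(3))*i, a' = (11/14) + ((5/14)*sqrt(3))*i. At the order-1 pole a set g(ψ) = (ψ - a)*f(ψ) = [-6*ψ/11 - 17/23] / (ψ - a').
Simple pole: residue = g(a) at a = (11/14) - ((5/14)*sqrt(3))*i, which is (-3/11) - ((188/345)*sqrt(3))*i.
The factor ψ**2 - 11*ψ/7 + 1 splits as (ψ - a)(ψ - a') with a = (11/14) + ((5/14)*sqrt(3))*i, a' = (11/14) - ((5/14)*sqrt(3))*i. At the order-1 pole a set g(ψ) = (ψ - a)*f(ψ) = [-6*ψ/11 - 17/23] / (ψ - a').
Simple pole: residue = g(a) at a = (11/14) + ((5/14)*sqrt(3))*i, which is (-3/11) + ((188/345)*sqrt(3))*i.
List the singular points by increasing real part (a conjugate pair: the negative imaginary part first).

Radius of convergence at 0: 1.
At (11/14) - ((5/14)*sqrt(3))*i: a pole of order 1; residue (-3/11) - ((188/345)*sqrt(3))*i.
At (11/14) + ((5/14)*sqrt(3))*i: a pole of order 1; residue (-3/11) + ((188/345)*sqrt(3))*i.
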